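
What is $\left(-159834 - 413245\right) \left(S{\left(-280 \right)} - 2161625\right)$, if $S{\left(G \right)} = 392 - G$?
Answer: $1238396784287$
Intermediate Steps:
$\left(-159834 - 413245\right) \left(S{\left(-280 \right)} - 2161625\right) = \left(-159834 - 413245\right) \left(\left(392 - -280\right) - 2161625\right) = - 573079 \left(\left(392 + 280\right) - 2161625\right) = - 573079 \left(672 - 2161625\right) = \left(-573079\right) \left(-2160953\right) = 1238396784287$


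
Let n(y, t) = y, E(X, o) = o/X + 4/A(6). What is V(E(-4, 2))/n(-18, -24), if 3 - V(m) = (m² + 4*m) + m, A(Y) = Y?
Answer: -77/648 ≈ -0.11883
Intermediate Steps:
E(X, o) = ⅔ + o/X (E(X, o) = o/X + 4/6 = o/X + 4*(⅙) = o/X + ⅔ = ⅔ + o/X)
V(m) = 3 - m² - 5*m (V(m) = 3 - ((m² + 4*m) + m) = 3 - (m² + 5*m) = 3 + (-m² - 5*m) = 3 - m² - 5*m)
V(E(-4, 2))/n(-18, -24) = (3 - (⅔ + 2/(-4))² - 5*(⅔ + 2/(-4)))/(-18) = (3 - (⅔ + 2*(-¼))² - 5*(⅔ + 2*(-¼)))*(-1/18) = (3 - (⅔ - ½)² - 5*(⅔ - ½))*(-1/18) = (3 - (⅙)² - 5*⅙)*(-1/18) = (3 - 1*1/36 - ⅚)*(-1/18) = (3 - 1/36 - ⅚)*(-1/18) = (77/36)*(-1/18) = -77/648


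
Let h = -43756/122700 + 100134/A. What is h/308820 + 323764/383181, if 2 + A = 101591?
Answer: 34619737448528875511/40973034784910953500 ≈ 0.84494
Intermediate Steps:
A = 101589 (A = -2 + 101591 = 101589)
h = 653442793/1038747525 (h = -43756/122700 + 100134/101589 = -43756*1/122700 + 100134*(1/101589) = -10939/30675 + 33378/33863 = 653442793/1038747525 ≈ 0.62907)
h/308820 + 323764/383181 = (653442793/1038747525)/308820 + 323764/383181 = (653442793/1038747525)*(1/308820) + 323764*(1/383181) = 653442793/320786010670500 + 323764/383181 = 34619737448528875511/40973034784910953500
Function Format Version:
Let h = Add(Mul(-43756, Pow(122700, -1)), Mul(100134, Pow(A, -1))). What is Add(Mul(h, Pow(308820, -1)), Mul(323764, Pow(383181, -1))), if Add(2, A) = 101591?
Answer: Rational(34619737448528875511, 40973034784910953500) ≈ 0.84494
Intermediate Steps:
A = 101589 (A = Add(-2, 101591) = 101589)
h = Rational(653442793, 1038747525) (h = Add(Mul(-43756, Pow(122700, -1)), Mul(100134, Pow(101589, -1))) = Add(Mul(-43756, Rational(1, 122700)), Mul(100134, Rational(1, 101589))) = Add(Rational(-10939, 30675), Rational(33378, 33863)) = Rational(653442793, 1038747525) ≈ 0.62907)
Add(Mul(h, Pow(308820, -1)), Mul(323764, Pow(383181, -1))) = Add(Mul(Rational(653442793, 1038747525), Pow(308820, -1)), Mul(323764, Pow(383181, -1))) = Add(Mul(Rational(653442793, 1038747525), Rational(1, 308820)), Mul(323764, Rational(1, 383181))) = Add(Rational(653442793, 320786010670500), Rational(323764, 383181)) = Rational(34619737448528875511, 40973034784910953500)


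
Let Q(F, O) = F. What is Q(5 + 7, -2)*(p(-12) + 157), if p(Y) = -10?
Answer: 1764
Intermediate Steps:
Q(5 + 7, -2)*(p(-12) + 157) = (5 + 7)*(-10 + 157) = 12*147 = 1764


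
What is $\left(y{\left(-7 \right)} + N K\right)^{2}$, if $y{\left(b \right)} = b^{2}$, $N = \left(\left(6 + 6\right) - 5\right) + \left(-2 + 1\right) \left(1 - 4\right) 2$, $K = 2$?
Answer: $5625$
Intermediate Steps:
$N = 13$ ($N = \left(12 - 5\right) + \left(-1\right) \left(-3\right) 2 = 7 + 3 \cdot 2 = 7 + 6 = 13$)
$\left(y{\left(-7 \right)} + N K\right)^{2} = \left(\left(-7\right)^{2} + 13 \cdot 2\right)^{2} = \left(49 + 26\right)^{2} = 75^{2} = 5625$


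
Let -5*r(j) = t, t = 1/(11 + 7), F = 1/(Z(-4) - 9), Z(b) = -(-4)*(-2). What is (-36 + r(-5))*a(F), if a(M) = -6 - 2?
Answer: 12964/45 ≈ 288.09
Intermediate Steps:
Z(b) = -8 (Z(b) = -1*8 = -8)
F = -1/17 (F = 1/(-8 - 9) = 1/(-17) = -1/17 ≈ -0.058824)
t = 1/18 ≈ 0.055556
r(j) = -1/90 (r(j) = -1/5*1/18 = -1/90)
a(M) = -8
(-36 + r(-5))*a(F) = (-36 - 1/90)*(-8) = -3241/90*(-8) = 12964/45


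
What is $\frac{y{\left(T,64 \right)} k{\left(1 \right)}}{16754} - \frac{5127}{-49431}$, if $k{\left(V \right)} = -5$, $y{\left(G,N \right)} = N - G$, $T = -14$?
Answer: $\frac{11103278}{138027829} \approx 0.080442$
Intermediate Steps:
$\frac{y{\left(T,64 \right)} k{\left(1 \right)}}{16754} - \frac{5127}{-49431} = \frac{\left(64 - -14\right) \left(-5\right)}{16754} - \frac{5127}{-49431} = \left(64 + 14\right) \left(-5\right) \frac{1}{16754} - - \frac{1709}{16477} = 78 \left(-5\right) \frac{1}{16754} + \frac{1709}{16477} = \left(-390\right) \frac{1}{16754} + \frac{1709}{16477} = - \frac{195}{8377} + \frac{1709}{16477} = \frac{11103278}{138027829}$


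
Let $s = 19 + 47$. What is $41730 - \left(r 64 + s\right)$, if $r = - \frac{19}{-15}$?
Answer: $\frac{623744}{15} \approx 41583.0$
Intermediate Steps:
$s = 66$
$r = \frac{19}{15}$ ($r = \left(-19\right) \left(- \frac{1}{15}\right) = \frac{19}{15} \approx 1.2667$)
$41730 - \left(r 64 + s\right) = 41730 - \left(\frac{19}{15} \cdot 64 + 66\right) = 41730 - \left(\frac{1216}{15} + 66\right) = 41730 - \frac{2206}{15} = \frac{623744}{15}$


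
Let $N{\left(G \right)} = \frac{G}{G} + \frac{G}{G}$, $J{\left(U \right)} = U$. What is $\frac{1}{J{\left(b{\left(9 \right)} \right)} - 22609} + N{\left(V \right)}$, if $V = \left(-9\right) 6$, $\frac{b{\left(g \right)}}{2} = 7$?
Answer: $\frac{45189}{22595} \approx 2.0$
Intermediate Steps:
$b{\left(g \right)} = 14$ ($b{\left(g \right)} = 2 \cdot 7 = 14$)
$V = -54$
$N{\left(G \right)} = 2$ ($N{\left(G \right)} = 1 + 1 = 2$)
$\frac{1}{J{\left(b{\left(9 \right)} \right)} - 22609} + N{\left(V \right)} = \frac{1}{14 - 22609} + 2 = \frac{1}{-22595} + 2 = - \frac{1}{22595} + 2 = \frac{45189}{22595}$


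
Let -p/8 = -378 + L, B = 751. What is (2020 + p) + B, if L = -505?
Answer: 9835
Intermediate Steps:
p = 7064 (p = -8*(-378 - 505) = -8*(-883) = 7064)
(2020 + p) + B = (2020 + 7064) + 751 = 9084 + 751 = 9835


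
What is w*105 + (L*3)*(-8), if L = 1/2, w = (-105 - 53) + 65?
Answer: -9777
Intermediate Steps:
w = -93 (w = -158 + 65 = -93)
L = 1/2 ≈ 0.50000
w*105 + (L*3)*(-8) = -93*105 + ((1/2)*3)*(-8) = -9765 + (3/2)*(-8) = -9765 - 12 = -9777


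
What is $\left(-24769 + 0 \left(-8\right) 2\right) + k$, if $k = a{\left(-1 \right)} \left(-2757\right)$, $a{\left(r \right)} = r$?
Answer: $-22012$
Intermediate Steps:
$k = 2757$ ($k = \left(-1\right) \left(-2757\right) = 2757$)
$\left(-24769 + 0 \left(-8\right) 2\right) + k = \left(-24769 + 0 \left(-8\right) 2\right) + 2757 = \left(-24769 + 0 \cdot 2\right) + 2757 = \left(-24769 + 0\right) + 2757 = -24769 + 2757 = -22012$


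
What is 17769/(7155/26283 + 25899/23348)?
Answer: 1211560477244/94195373 ≈ 12862.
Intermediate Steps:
17769/(7155/26283 + 25899/23348) = 17769/(7155*(1/26283) + 25899*(1/23348)) = 17769/(2385/8761 + 25899/23348) = 17769/(282586119/204551828) = 17769*(204551828/282586119) = 1211560477244/94195373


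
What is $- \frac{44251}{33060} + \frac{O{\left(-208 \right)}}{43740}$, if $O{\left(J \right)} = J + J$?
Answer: $- \frac{341981}{253692} \approx -1.348$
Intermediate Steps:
$O{\left(J \right)} = 2 J$
$- \frac{44251}{33060} + \frac{O{\left(-208 \right)}}{43740} = - \frac{44251}{33060} + \frac{2 \left(-208\right)}{43740} = \left(-44251\right) \frac{1}{33060} - \frac{104}{10935} = - \frac{2329}{1740} - \frac{104}{10935} = - \frac{341981}{253692}$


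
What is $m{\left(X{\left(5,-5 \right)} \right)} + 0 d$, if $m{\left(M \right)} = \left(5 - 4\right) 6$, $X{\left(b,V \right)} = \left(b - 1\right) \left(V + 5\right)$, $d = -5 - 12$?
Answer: $6$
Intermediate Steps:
$d = -17$ ($d = -5 - 12 = -17$)
$X{\left(b,V \right)} = \left(-1 + b\right) \left(5 + V\right)$
$m{\left(M \right)} = 6$ ($m{\left(M \right)} = 1 \cdot 6 = 6$)
$m{\left(X{\left(5,-5 \right)} \right)} + 0 d = 6 + 0 \left(-17\right) = 6 + 0 = 6$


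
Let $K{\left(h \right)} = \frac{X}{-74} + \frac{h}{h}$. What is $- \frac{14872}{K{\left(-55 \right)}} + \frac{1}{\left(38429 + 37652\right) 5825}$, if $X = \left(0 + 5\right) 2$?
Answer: $- \frac{30482687638971}{1772687300} \approx -17196.0$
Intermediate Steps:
$X = 10$ ($X = 5 \cdot 2 = 10$)
$K{\left(h \right)} = \frac{32}{37}$ ($K{\left(h \right)} = \frac{10}{-74} + \frac{h}{h} = 10 \left(- \frac{1}{74}\right) + 1 = - \frac{5}{37} + 1 = \frac{32}{37}$)
$- \frac{14872}{K{\left(-55 \right)}} + \frac{1}{\left(38429 + 37652\right) 5825} = - \frac{14872}{\frac{32}{37}} + \frac{1}{\left(38429 + 37652\right) 5825} = \left(-14872\right) \frac{37}{32} + \frac{1}{76081} \cdot \frac{1}{5825} = - \frac{68783}{4} + \frac{1}{76081} \cdot \frac{1}{5825} = - \frac{68783}{4} + \frac{1}{443171825} = - \frac{30482687638971}{1772687300}$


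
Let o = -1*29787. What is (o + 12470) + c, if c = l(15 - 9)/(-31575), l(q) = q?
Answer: -182261427/10525 ≈ -17317.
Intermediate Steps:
o = -29787
c = -2/10525 (c = (15 - 9)/(-31575) = 6*(-1/31575) = -2/10525 ≈ -0.00019002)
(o + 12470) + c = (-29787 + 12470) - 2/10525 = -17317 - 2/10525 = -182261427/10525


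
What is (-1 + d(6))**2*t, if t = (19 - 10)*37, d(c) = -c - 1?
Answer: 21312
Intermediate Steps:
d(c) = -1 - c
t = 333 (t = 9*37 = 333)
(-1 + d(6))**2*t = (-1 + (-1 - 1*6))**2*333 = (-1 + (-1 - 6))**2*333 = (-1 - 7)**2*333 = (-8)**2*333 = 64*333 = 21312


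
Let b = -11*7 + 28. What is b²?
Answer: 2401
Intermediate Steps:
b = -49 (b = -77 + 28 = -49)
b² = (-49)² = 2401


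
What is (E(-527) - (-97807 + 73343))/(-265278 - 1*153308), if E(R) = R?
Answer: -23937/418586 ≈ -0.057185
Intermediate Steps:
(E(-527) - (-97807 + 73343))/(-265278 - 1*153308) = (-527 - (-97807 + 73343))/(-265278 - 1*153308) = (-527 - 1*(-24464))/(-265278 - 153308) = (-527 + 24464)/(-418586) = 23937*(-1/418586) = -23937/418586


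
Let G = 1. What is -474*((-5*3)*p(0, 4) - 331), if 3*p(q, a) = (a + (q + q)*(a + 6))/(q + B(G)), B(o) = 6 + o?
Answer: 1107738/7 ≈ 1.5825e+5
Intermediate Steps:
p(q, a) = (a + 2*q*(6 + a))/(3*(7 + q)) (p(q, a) = ((a + (q + q)*(a + 6))/(q + (6 + 1)))/3 = ((a + (2*q)*(6 + a))/(q + 7))/3 = ((a + 2*q*(6 + a))/(7 + q))/3 = (a + 2*q*(6 + a))/(3*(7 + q)))
-474*((-5*3)*p(0, 4) - 331) = -474*((-5*3)*((4 + 12*0 + 2*4*0)/(3*(7 + 0))) - 331) = -474*(-5*(4 + 0 + 0)/7 - 331) = -474*(-5*4/7 - 331) = -474*(-15*4/21 - 331) = -474*(-20/7 - 331) = -474*(-2337/7) = 1107738/7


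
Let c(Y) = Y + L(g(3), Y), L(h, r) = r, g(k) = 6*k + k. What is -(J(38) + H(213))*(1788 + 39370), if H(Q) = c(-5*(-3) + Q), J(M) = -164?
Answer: -12018136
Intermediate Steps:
g(k) = 7*k
c(Y) = 2*Y (c(Y) = Y + Y = 2*Y)
H(Q) = 30 + 2*Q (H(Q) = 2*(-5*(-3) + Q) = 2*(15 + Q) = 30 + 2*Q)
-(J(38) + H(213))*(1788 + 39370) = -(-164 + (30 + 2*213))*(1788 + 39370) = -(-164 + (30 + 426))*41158 = -(-164 + 456)*41158 = -292*41158 = -1*12018136 = -12018136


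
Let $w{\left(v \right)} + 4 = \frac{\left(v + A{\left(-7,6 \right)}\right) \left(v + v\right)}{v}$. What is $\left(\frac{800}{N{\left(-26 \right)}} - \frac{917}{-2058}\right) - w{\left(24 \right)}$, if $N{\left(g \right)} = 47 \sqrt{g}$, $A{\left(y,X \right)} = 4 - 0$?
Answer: $- \frac{15157}{294} - \frac{400 i \sqrt{26}}{611} \approx -51.554 - 3.3381 i$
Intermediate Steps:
$A{\left(y,X \right)} = 4$ ($A{\left(y,X \right)} = 4 + 0 = 4$)
$w{\left(v \right)} = 4 + 2 v$ ($w{\left(v \right)} = -4 + \frac{\left(v + 4\right) \left(v + v\right)}{v} = -4 + \frac{\left(4 + v\right) 2 v}{v} = -4 + \frac{2 v \left(4 + v\right)}{v} = -4 + \left(8 + 2 v\right) = 4 + 2 v$)
$\left(\frac{800}{N{\left(-26 \right)}} - \frac{917}{-2058}\right) - w{\left(24 \right)} = \left(\frac{800}{47 \sqrt{-26}} - \frac{917}{-2058}\right) - \left(4 + 2 \cdot 24\right) = \left(\frac{800}{47 i \sqrt{26}} - - \frac{131}{294}\right) - \left(4 + 48\right) = \left(\frac{800}{47 i \sqrt{26}} + \frac{131}{294}\right) - 52 = \left(800 \left(- \frac{i \sqrt{26}}{1222}\right) + \frac{131}{294}\right) - 52 = \left(- \frac{400 i \sqrt{26}}{611} + \frac{131}{294}\right) - 52 = \left(\frac{131}{294} - \frac{400 i \sqrt{26}}{611}\right) - 52 = - \frac{15157}{294} - \frac{400 i \sqrt{26}}{611}$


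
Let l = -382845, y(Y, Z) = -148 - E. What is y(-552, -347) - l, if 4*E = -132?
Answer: 382730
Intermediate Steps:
E = -33 (E = (1/4)*(-132) = -33)
y(Y, Z) = -115 (y(Y, Z) = -148 - 1*(-33) = -148 + 33 = -115)
y(-552, -347) - l = -115 - 1*(-382845) = -115 + 382845 = 382730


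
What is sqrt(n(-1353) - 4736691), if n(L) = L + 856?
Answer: 2*I*sqrt(1184297) ≈ 2176.5*I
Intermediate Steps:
n(L) = 856 + L
sqrt(n(-1353) - 4736691) = sqrt((856 - 1353) - 4736691) = sqrt(-497 - 4736691) = sqrt(-4737188) = 2*I*sqrt(1184297)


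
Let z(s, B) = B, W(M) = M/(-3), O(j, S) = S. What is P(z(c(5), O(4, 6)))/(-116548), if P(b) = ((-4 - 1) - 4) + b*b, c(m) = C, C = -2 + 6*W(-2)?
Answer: -27/116548 ≈ -0.00023166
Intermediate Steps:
W(M) = -M/3 (W(M) = M*(-⅓) = -M/3)
C = 2 (C = -2 + 6*(-⅓*(-2)) = -2 + 6*(⅔) = -2 + 4 = 2)
c(m) = 2
P(b) = -9 + b² (P(b) = (-5 - 4) + b² = -9 + b²)
P(z(c(5), O(4, 6)))/(-116548) = (-9 + 6²)/(-116548) = (-9 + 36)*(-1/116548) = 27*(-1/116548) = -27/116548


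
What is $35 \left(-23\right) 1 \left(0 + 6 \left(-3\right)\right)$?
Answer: $14490$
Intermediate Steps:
$35 \left(-23\right) 1 \left(0 + 6 \left(-3\right)\right) = - 805 \cdot 1 \left(0 - 18\right) = - 805 \cdot 1 \left(-18\right) = \left(-805\right) \left(-18\right) = 14490$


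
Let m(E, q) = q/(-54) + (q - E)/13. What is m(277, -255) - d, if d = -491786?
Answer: 115069453/234 ≈ 4.9175e+5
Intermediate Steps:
m(E, q) = -E/13 + 41*q/702 (m(E, q) = q*(-1/54) + (q - E)*(1/13) = -q/54 + (-E/13 + q/13) = -E/13 + 41*q/702)
m(277, -255) - d = (-1/13*277 + (41/702)*(-255)) - 1*(-491786) = (-277/13 - 3485/234) + 491786 = -8471/234 + 491786 = 115069453/234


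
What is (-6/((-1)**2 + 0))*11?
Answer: -66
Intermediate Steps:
(-6/((-1)**2 + 0))*11 = (-6/(1 + 0))*11 = (-6/1)*11 = (1*(-6))*11 = -6*11 = -66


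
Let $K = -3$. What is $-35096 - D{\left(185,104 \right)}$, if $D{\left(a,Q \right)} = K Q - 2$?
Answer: $-34782$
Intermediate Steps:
$D{\left(a,Q \right)} = -2 - 3 Q$ ($D{\left(a,Q \right)} = - 3 Q - 2 = -2 - 3 Q$)
$-35096 - D{\left(185,104 \right)} = -35096 - \left(-2 - 312\right) = -35096 - -314 = -35096 + 314 = -34782$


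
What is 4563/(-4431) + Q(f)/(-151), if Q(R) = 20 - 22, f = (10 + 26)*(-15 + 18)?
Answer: -226717/223027 ≈ -1.0165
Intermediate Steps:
f = 108 (f = 36*3 = 108)
Q(R) = -2
4563/(-4431) + Q(f)/(-151) = 4563/(-4431) - 2/(-151) = 4563*(-1/4431) - 2*(-1/151) = -1521/1477 + 2/151 = -226717/223027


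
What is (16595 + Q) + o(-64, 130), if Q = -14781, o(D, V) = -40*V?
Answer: -3386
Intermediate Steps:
(16595 + Q) + o(-64, 130) = (16595 - 14781) - 40*130 = 1814 - 5200 = -3386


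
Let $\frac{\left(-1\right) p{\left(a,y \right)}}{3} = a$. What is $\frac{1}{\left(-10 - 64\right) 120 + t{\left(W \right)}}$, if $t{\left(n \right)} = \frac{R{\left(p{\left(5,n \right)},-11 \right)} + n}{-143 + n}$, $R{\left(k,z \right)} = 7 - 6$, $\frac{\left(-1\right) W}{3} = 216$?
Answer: $- \frac{791}{7023433} \approx -0.00011262$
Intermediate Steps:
$p{\left(a,y \right)} = - 3 a$
$W = -648$ ($W = \left(-3\right) 216 = -648$)
$R{\left(k,z \right)} = 1$ ($R{\left(k,z \right)} = 7 - 6 = 1$)
$t{\left(n \right)} = \frac{1 + n}{-143 + n}$
$\frac{1}{\left(-10 - 64\right) 120 + t{\left(W \right)}} = \frac{1}{\left(-10 - 64\right) 120 + \frac{1 - 648}{-143 - 648}} = \frac{1}{\left(-10 - 64\right) 120 + \frac{1}{-791} \left(-647\right)} = \frac{1}{\left(-74\right) 120 - - \frac{647}{791}} = \frac{1}{-8880 + \frac{647}{791}} = \frac{1}{- \frac{7023433}{791}} = - \frac{791}{7023433}$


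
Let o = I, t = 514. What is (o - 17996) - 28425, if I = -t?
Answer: -46935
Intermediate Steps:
I = -514 (I = -1*514 = -514)
o = -514
(o - 17996) - 28425 = (-514 - 17996) - 28425 = -18510 - 28425 = -46935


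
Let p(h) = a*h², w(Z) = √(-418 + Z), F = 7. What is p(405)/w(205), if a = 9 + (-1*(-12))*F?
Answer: -5084775*I*√213/71 ≈ -1.0452e+6*I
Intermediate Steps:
a = 93 (a = 9 - 1*(-12)*7 = 9 + 12*7 = 9 + 84 = 93)
p(h) = 93*h²
p(405)/w(205) = (93*405²)/(√(-418 + 205)) = (93*164025)/(√(-213)) = 15254325/((I*√213)) = 15254325*(-I*√213/213) = -5084775*I*√213/71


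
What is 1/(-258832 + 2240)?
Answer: -1/256592 ≈ -3.8972e-6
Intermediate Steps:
1/(-258832 + 2240) = 1/(-256592) = -1/256592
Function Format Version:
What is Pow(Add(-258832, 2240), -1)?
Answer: Rational(-1, 256592) ≈ -3.8972e-6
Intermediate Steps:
Pow(Add(-258832, 2240), -1) = Pow(-256592, -1) = Rational(-1, 256592)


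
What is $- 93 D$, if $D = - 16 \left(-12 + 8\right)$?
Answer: $-5952$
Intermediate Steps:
$D = 64$ ($D = \left(-16\right) \left(-4\right) = 64$)
$- 93 D = \left(-93\right) 64 = -5952$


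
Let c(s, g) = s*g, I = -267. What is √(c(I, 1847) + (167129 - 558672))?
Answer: 2*I*√221173 ≈ 940.58*I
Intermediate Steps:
c(s, g) = g*s
√(c(I, 1847) + (167129 - 558672)) = √(1847*(-267) + (167129 - 558672)) = √(-493149 - 391543) = √(-884692) = 2*I*√221173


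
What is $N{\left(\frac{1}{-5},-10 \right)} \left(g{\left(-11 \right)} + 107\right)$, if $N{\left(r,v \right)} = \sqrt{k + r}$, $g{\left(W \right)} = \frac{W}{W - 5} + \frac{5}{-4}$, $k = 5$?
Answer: $\frac{1703 \sqrt{30}}{40} \approx 233.19$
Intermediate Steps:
$g{\left(W \right)} = - \frac{5}{4} + \frac{W}{-5 + W}$ ($g{\left(W \right)} = \frac{W}{-5 + W} + 5 \left(- \frac{1}{4}\right) = \frac{W}{-5 + W} - \frac{5}{4} = - \frac{5}{4} + \frac{W}{-5 + W}$)
$N{\left(r,v \right)} = \sqrt{5 + r}$
$N{\left(\frac{1}{-5},-10 \right)} \left(g{\left(-11 \right)} + 107\right) = \sqrt{5 + \frac{1}{-5}} \left(\frac{25 - -11}{4 \left(-5 - 11\right)} + 107\right) = \sqrt{5 - \frac{1}{5}} \left(\frac{25 + 11}{4 \left(-16\right)} + 107\right) = \sqrt{\frac{24}{5}} \left(\frac{1}{4} \left(- \frac{1}{16}\right) 36 + 107\right) = \frac{2 \sqrt{30}}{5} \left(- \frac{9}{16} + 107\right) = \frac{2 \sqrt{30}}{5} \cdot \frac{1703}{16} = \frac{1703 \sqrt{30}}{40}$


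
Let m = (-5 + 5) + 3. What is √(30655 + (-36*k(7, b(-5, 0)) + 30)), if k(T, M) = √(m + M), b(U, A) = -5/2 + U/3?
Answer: √(30685 - 6*I*√42) ≈ 175.17 - 0.111*I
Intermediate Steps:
m = 3 (m = 0 + 3 = 3)
b(U, A) = -5/2 + U/3 (b(U, A) = -5*½ + U*(⅓) = -5/2 + U/3)
k(T, M) = √(3 + M)
√(30655 + (-36*k(7, b(-5, 0)) + 30)) = √(30655 + (-36*√(3 + (-5/2 + (⅓)*(-5))) + 30)) = √(30655 + (-36*√(3 + (-5/2 - 5/3)) + 30)) = √(30655 + (-36*√(3 - 25/6) + 30)) = √(30655 + (-6*I*√42 + 30)) = √(30655 + (30 - 6*I*√42)) = √(30685 - 6*I*√42)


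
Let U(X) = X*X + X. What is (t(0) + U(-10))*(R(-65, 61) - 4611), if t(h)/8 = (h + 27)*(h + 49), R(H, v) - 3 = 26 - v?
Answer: -49559382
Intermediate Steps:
R(H, v) = 29 - v (R(H, v) = 3 + (26 - v) = 29 - v)
U(X) = X + X² (U(X) = X² + X = X + X²)
t(h) = 8*(27 + h)*(49 + h) (t(h) = 8*((h + 27)*(h + 49)) = 8*((27 + h)*(49 + h)) = 8*(27 + h)*(49 + h))
(t(0) + U(-10))*(R(-65, 61) - 4611) = ((10584 + 8*0² + 608*0) - 10*(1 - 10))*((29 - 1*61) - 4611) = ((10584 + 8*0 + 0) - 10*(-9))*((29 - 61) - 4611) = ((10584 + 0 + 0) + 90)*(-32 - 4611) = (10584 + 90)*(-4643) = 10674*(-4643) = -49559382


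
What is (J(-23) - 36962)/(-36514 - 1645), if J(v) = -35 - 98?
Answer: 37095/38159 ≈ 0.97212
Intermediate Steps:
J(v) = -133
(J(-23) - 36962)/(-36514 - 1645) = (-133 - 36962)/(-36514 - 1645) = -37095/(-38159) = -37095*(-1/38159) = 37095/38159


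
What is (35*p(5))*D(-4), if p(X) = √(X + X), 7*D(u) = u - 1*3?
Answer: -35*√10 ≈ -110.68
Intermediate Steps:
D(u) = -3/7 + u/7 (D(u) = (u - 1*3)/7 = (u - 3)/7 = (-3 + u)/7 = -3/7 + u/7)
p(X) = √2*√X (p(X) = √(2*X) = √2*√X)
(35*p(5))*D(-4) = (35*(√2*√5))*(-3/7 + (⅐)*(-4)) = (35*√10)*(-3/7 - 4/7) = (35*√10)*(-1) = -35*√10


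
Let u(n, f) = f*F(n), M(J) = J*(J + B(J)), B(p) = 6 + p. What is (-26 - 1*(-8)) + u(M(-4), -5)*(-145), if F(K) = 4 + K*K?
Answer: 49282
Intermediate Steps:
M(J) = J*(6 + 2*J) (M(J) = J*(J + (6 + J)) = J*(6 + 2*J))
F(K) = 4 + K²
u(n, f) = f*(4 + n²)
(-26 - 1*(-8)) + u(M(-4), -5)*(-145) = (-26 - 1*(-8)) - 5*(4 + (2*(-4)*(3 - 4))²)*(-145) = (-26 + 8) - 5*(4 + (2*(-4)*(-1))²)*(-145) = -18 - 5*(4 + 8²)*(-145) = -18 - 5*(4 + 64)*(-145) = -18 - 5*68*(-145) = -18 - 340*(-145) = -18 + 49300 = 49282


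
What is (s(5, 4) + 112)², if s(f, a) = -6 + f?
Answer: 12321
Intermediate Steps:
(s(5, 4) + 112)² = ((-6 + 5) + 112)² = (-1 + 112)² = 111² = 12321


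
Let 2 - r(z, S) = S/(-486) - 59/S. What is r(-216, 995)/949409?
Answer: 1985839/459105710130 ≈ 4.3254e-6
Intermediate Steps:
r(z, S) = 2 + 59/S + S/486 (r(z, S) = 2 - (S/(-486) - 59/S) = 2 - (S*(-1/486) - 59/S) = 2 - (-S/486 - 59/S) = 2 - (-59/S - S/486) = 2 + (59/S + S/486) = 2 + 59/S + S/486)
r(-216, 995)/949409 = (2 + 59/995 + (1/486)*995)/949409 = (2 + 59*(1/995) + 995/486)*(1/949409) = (2 + 59/995 + 995/486)*(1/949409) = (1985839/483570)*(1/949409) = 1985839/459105710130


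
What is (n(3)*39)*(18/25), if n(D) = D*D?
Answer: 6318/25 ≈ 252.72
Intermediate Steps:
n(D) = D²
(n(3)*39)*(18/25) = (3²*39)*(18/25) = (9*39)*(18*(1/25)) = 351*(18/25) = 6318/25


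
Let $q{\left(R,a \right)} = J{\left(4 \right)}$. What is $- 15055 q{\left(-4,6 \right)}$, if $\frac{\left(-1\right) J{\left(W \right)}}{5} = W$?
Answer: $301100$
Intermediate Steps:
$J{\left(W \right)} = - 5 W$
$q{\left(R,a \right)} = -20$ ($q{\left(R,a \right)} = \left(-5\right) 4 = -20$)
$- 15055 q{\left(-4,6 \right)} = \left(-15055\right) \left(-20\right) = 301100$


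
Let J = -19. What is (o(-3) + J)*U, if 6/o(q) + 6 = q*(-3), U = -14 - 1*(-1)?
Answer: 221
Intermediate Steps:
U = -13 (U = -14 + 1 = -13)
o(q) = 6/(-6 - 3*q) (o(q) = 6/(-6 + q*(-3)) = 6/(-6 - 3*q))
(o(-3) + J)*U = (-2/(2 - 3) - 19)*(-13) = (-2/(-1) - 19)*(-13) = (-2*(-1) - 19)*(-13) = (2 - 19)*(-13) = -17*(-13) = 221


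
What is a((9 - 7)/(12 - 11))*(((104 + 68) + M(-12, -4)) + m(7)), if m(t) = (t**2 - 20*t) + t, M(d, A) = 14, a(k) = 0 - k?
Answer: -204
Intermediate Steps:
a(k) = -k
m(t) = t**2 - 19*t
a((9 - 7)/(12 - 11))*(((104 + 68) + M(-12, -4)) + m(7)) = (-(9 - 7)/(12 - 11))*(((104 + 68) + 14) + 7*(-19 + 7)) = (-2/1)*((172 + 14) + 7*(-12)) = (-2)*(186 - 84) = -1*2*102 = -2*102 = -204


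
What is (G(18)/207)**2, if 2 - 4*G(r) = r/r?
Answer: 1/685584 ≈ 1.4586e-6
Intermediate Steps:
G(r) = 1/4 (G(r) = 1/2 - r/(4*r) = 1/2 - 1/4*1 = 1/2 - 1/4 = 1/4)
(G(18)/207)**2 = ((1/4)/207)**2 = ((1/4)*(1/207))**2 = (1/828)**2 = 1/685584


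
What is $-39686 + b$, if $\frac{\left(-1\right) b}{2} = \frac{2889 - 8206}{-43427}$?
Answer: $- \frac{1723454556}{43427} \approx -39686.0$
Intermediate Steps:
$b = - \frac{10634}{43427}$ ($b = - 2 \frac{2889 - 8206}{-43427} = - 2 \left(2889 - 8206\right) \left(- \frac{1}{43427}\right) = - 2 \left(\left(-5317\right) \left(- \frac{1}{43427}\right)\right) = \left(-2\right) \frac{5317}{43427} = - \frac{10634}{43427} \approx -0.24487$)
$-39686 + b = -39686 - \frac{10634}{43427} = - \frac{1723454556}{43427}$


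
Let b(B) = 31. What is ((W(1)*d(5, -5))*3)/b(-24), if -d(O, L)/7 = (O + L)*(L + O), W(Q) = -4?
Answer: 0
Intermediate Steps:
d(O, L) = -7*(L + O)² (d(O, L) = -7*(O + L)*(L + O) = -7*(L + O)*(L + O) = -7*(L + O)²)
((W(1)*d(5, -5))*3)/b(-24) = (-(-28)*(-5 + 5)²*3)/31 = (-(-28)*0²*3)*(1/31) = (-(-28)*0*3)*(1/31) = (-4*0*3)*(1/31) = (0*3)*(1/31) = 0*(1/31) = 0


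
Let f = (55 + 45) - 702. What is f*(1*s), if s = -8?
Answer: 4816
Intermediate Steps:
f = -602 (f = 100 - 702 = -602)
f*(1*s) = -602*(-8) = 4816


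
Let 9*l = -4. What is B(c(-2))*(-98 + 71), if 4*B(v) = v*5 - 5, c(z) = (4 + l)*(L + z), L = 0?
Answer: 1095/4 ≈ 273.75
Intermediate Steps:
l = -4/9 (l = (1/9)*(-4) = -4/9 ≈ -0.44444)
c(z) = 32*z/9 (c(z) = (4 - 4/9)*(0 + z) = 32*z/9)
B(v) = -5/4 + 5*v/4 (B(v) = (v*5 - 5)/4 = (5*v - 5)/4 = (-5 + 5*v)/4 = -5/4 + 5*v/4)
B(c(-2))*(-98 + 71) = (-5/4 + 5*((32/9)*(-2))/4)*(-98 + 71) = (-5/4 + (5/4)*(-64/9))*(-27) = (-5/4 - 80/9)*(-27) = -365/36*(-27) = 1095/4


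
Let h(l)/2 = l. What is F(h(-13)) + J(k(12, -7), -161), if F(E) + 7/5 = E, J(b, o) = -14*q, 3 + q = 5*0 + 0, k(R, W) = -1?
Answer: 73/5 ≈ 14.600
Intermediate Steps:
h(l) = 2*l
q = -3 (q = -3 + (5*0 + 0) = -3 + (0 + 0) = -3 + 0 = -3)
J(b, o) = 42 (J(b, o) = -14*(-3) = 42)
F(E) = -7/5 + E
F(h(-13)) + J(k(12, -7), -161) = (-7/5 + 2*(-13)) + 42 = (-7/5 - 26) + 42 = -137/5 + 42 = 73/5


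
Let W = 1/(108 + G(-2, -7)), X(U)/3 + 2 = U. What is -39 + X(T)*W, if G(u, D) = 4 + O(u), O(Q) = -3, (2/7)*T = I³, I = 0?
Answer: -4257/109 ≈ -39.055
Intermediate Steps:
T = 0 (T = (7/2)*0³ = (7/2)*0 = 0)
X(U) = -6 + 3*U
G(u, D) = 1 (G(u, D) = 4 - 3 = 1)
W = 1/109 (W = 1/(108 + 1) = 1/109 ≈ 0.0091743)
-39 + X(T)*W = -39 + (-6 + 3*0)*(1/109) = -39 + (-6 + 0)*(1/109) = -39 - 6*1/109 = -39 - 6/109 = -4257/109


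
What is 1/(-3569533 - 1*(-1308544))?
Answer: -1/2260989 ≈ -4.4228e-7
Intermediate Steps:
1/(-3569533 - 1*(-1308544)) = 1/(-3569533 + 1308544) = 1/(-2260989) = -1/2260989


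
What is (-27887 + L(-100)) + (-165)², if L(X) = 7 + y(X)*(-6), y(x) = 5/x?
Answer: -6547/10 ≈ -654.70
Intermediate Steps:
L(X) = 7 - 30/X (L(X) = 7 + (5/X)*(-6) = 7 - 30/X)
(-27887 + L(-100)) + (-165)² = (-27887 + (7 - 30/(-100))) + (-165)² = (-27887 + (7 - 30*(-1/100))) + 27225 = (-27887 + (7 + 3/10)) + 27225 = (-27887 + 73/10) + 27225 = -278797/10 + 27225 = -6547/10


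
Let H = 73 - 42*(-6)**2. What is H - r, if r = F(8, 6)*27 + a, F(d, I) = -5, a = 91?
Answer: -1395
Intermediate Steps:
H = -1439 (H = 73 - 42*36 = 73 - 1512 = -1439)
r = -44 (r = -5*27 + 91 = -135 + 91 = -44)
H - r = -1439 - 1*(-44) = -1439 + 44 = -1395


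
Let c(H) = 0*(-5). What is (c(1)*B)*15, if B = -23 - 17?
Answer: 0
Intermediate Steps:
B = -40
c(H) = 0
(c(1)*B)*15 = (0*(-40))*15 = 0*15 = 0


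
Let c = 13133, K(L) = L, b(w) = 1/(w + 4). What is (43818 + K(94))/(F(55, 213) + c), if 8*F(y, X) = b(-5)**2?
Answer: 351296/105065 ≈ 3.3436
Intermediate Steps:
b(w) = 1/(4 + w)
F(y, X) = 1/8 (F(y, X) = (1/(4 - 5))**2/8 = (1/(-1))**2/8 = (1/8)*(-1)**2 = (1/8)*1 = 1/8)
(43818 + K(94))/(F(55, 213) + c) = (43818 + 94)/(1/8 + 13133) = 43912/(105065/8) = 43912*(8/105065) = 351296/105065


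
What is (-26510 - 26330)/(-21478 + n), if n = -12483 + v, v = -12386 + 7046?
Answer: 52840/39301 ≈ 1.3445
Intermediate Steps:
v = -5340
n = -17823 (n = -12483 - 5340 = -17823)
(-26510 - 26330)/(-21478 + n) = (-26510 - 26330)/(-21478 - 17823) = -52840/(-39301) = -52840*(-1/39301) = 52840/39301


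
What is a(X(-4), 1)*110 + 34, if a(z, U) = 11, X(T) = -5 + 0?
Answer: 1244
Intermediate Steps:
X(T) = -5
a(X(-4), 1)*110 + 34 = 11*110 + 34 = 1210 + 34 = 1244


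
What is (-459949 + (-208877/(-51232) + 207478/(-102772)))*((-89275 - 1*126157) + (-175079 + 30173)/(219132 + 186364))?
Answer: 26444257362383120126347443/266877957976448 ≈ 9.9087e+10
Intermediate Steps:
(-459949 + (-208877/(-51232) + 207478/(-102772)))*((-89275 - 1*126157) + (-175079 + 30173)/(219132 + 186364)) = (-459949 + (-208877*(-1/51232) + 207478*(-1/102772)))*((-89275 - 126157) - 144906/405496) = (-459949 + (208877/51232 - 103739/51386))*(-215432 - 144906*1/405496) = (-459949 + 2709298537/1316303776)*(-215432 - 72453/202748) = -605429896168887/1316303776*(-43678479589/202748) = 26444257362383120126347443/266877957976448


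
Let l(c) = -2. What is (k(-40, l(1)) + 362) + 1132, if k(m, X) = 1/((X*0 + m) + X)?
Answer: 62747/42 ≈ 1494.0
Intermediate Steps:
k(m, X) = 1/(X + m) (k(m, X) = 1/((0 + m) + X) = 1/(m + X) = 1/(X + m))
(k(-40, l(1)) + 362) + 1132 = (1/(-2 - 40) + 362) + 1132 = (1/(-42) + 362) + 1132 = (-1/42 + 362) + 1132 = 15203/42 + 1132 = 62747/42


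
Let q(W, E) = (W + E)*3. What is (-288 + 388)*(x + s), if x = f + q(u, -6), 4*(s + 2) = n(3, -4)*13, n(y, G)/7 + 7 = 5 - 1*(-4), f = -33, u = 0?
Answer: -750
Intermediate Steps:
q(W, E) = 3*E + 3*W (q(W, E) = (E + W)*3 = 3*E + 3*W)
n(y, G) = 14 (n(y, G) = -49 + 7*(5 - 1*(-4)) = -49 + 7*(5 + 4) = -49 + 7*9 = -49 + 63 = 14)
s = 87/2 (s = -2 + (14*13)/4 = -2 + (¼)*182 = -2 + 91/2 = 87/2 ≈ 43.500)
x = -51 (x = -33 + (3*(-6) + 3*0) = -33 + (-18 + 0) = -33 - 18 = -51)
(-288 + 388)*(x + s) = (-288 + 388)*(-51 + 87/2) = 100*(-15/2) = -750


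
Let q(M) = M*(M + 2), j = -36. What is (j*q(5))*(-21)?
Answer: 26460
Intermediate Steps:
q(M) = M*(2 + M)
(j*q(5))*(-21) = -180*(2 + 5)*(-21) = -180*7*(-21) = -36*35*(-21) = -1260*(-21) = 26460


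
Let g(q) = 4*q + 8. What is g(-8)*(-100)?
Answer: 2400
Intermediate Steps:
g(q) = 8 + 4*q
g(-8)*(-100) = (8 + 4*(-8))*(-100) = (8 - 32)*(-100) = -24*(-100) = 2400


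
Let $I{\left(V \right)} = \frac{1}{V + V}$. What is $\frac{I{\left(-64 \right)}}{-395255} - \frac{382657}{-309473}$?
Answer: $\frac{19359628153953}{15657056078720} \approx 1.2365$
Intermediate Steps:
$I{\left(V \right)} = \frac{1}{2 V}$
$\frac{I{\left(-64 \right)}}{-395255} - \frac{382657}{-309473} = \frac{\frac{1}{2} \frac{1}{-64}}{-395255} - \frac{382657}{-309473} = \frac{1}{2} \left(- \frac{1}{64}\right) \left(- \frac{1}{395255}\right) - - \frac{382657}{309473} = \left(- \frac{1}{128}\right) \left(- \frac{1}{395255}\right) + \frac{382657}{309473} = \frac{1}{50592640} + \frac{382657}{309473} = \frac{19359628153953}{15657056078720}$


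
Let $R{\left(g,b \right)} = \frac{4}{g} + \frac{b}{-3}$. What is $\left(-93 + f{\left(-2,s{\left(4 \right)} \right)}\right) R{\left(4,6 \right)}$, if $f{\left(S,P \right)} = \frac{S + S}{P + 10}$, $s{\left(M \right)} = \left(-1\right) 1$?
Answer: $\frac{841}{9} \approx 93.444$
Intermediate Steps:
$s{\left(M \right)} = -1$
$R{\left(g,b \right)} = \frac{4}{g} - \frac{b}{3}$ ($R{\left(g,b \right)} = \frac{4}{g} + b \left(- \frac{1}{3}\right) = \frac{4}{g} - \frac{b}{3}$)
$f{\left(S,P \right)} = \frac{2 S}{10 + P}$
$\left(-93 + f{\left(-2,s{\left(4 \right)} \right)}\right) R{\left(4,6 \right)} = \left(-93 + 2 \left(-2\right) \frac{1}{10 - 1}\right) \left(\frac{4}{4} - 2\right) = \left(-93 + 2 \left(-2\right) \frac{1}{9}\right) \left(4 \cdot \frac{1}{4} - 2\right) = \left(-93 + 2 \left(-2\right) \frac{1}{9}\right) \left(1 - 2\right) = \left(-93 - \frac{4}{9}\right) \left(-1\right) = \left(- \frac{841}{9}\right) \left(-1\right) = \frac{841}{9}$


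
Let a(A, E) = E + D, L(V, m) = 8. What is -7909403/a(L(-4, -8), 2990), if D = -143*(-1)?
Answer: -7909403/3133 ≈ -2524.5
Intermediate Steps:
D = 143
a(A, E) = 143 + E (a(A, E) = E + 143 = 143 + E)
-7909403/a(L(-4, -8), 2990) = -7909403/(143 + 2990) = -7909403/3133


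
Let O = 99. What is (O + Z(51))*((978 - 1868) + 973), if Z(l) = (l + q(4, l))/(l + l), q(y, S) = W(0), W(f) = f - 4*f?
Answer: 16517/2 ≈ 8258.5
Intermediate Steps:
W(f) = -3*f
q(y, S) = 0 (q(y, S) = -3*0 = 0)
Z(l) = ½ (Z(l) = (l + 0)/(l + l) = l/((2*l)) = l*(1/(2*l)) = ½)
(O + Z(51))*((978 - 1868) + 973) = (99 + ½)*((978 - 1868) + 973) = 199*(-890 + 973)/2 = (199/2)*83 = 16517/2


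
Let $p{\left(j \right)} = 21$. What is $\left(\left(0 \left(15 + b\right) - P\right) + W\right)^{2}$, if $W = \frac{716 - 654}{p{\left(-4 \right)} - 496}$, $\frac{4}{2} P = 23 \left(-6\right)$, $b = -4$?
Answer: $\frac{1070140369}{225625} \approx 4743.0$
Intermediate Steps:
$P = -69$ ($P = \frac{23 \left(-6\right)}{2} = \frac{1}{2} \left(-138\right) = -69$)
$W = - \frac{62}{475}$ ($W = \frac{716 - 654}{21 - 496} = \frac{62}{-475} = 62 \left(- \frac{1}{475}\right) = - \frac{62}{475} \approx -0.13053$)
$\left(\left(0 \left(15 + b\right) - P\right) + W\right)^{2} = \left(\left(0 \left(15 - 4\right) - -69\right) - \frac{62}{475}\right)^{2} = \left(\left(0 \cdot 11 + 69\right) - \frac{62}{475}\right)^{2} = \left(\left(0 + 69\right) - \frac{62}{475}\right)^{2} = \left(69 - \frac{62}{475}\right)^{2} = \left(\frac{32713}{475}\right)^{2} = \frac{1070140369}{225625}$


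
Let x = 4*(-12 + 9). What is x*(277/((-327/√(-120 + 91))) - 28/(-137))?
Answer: -336/137 + 1108*I*√29/109 ≈ -2.4526 + 54.741*I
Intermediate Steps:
x = -12 (x = 4*(-3) = -12)
x*(277/((-327/√(-120 + 91))) - 28/(-137)) = -12*(277/((-327/√(-120 + 91))) - 28/(-137)) = -12*(277/((-327*(-I*√29/29))) - 28*(-1/137)) = -12*(277/((-327*(-I*√29/29))) + 28/137) = -12*(277/((-(-327)*I*√29/29)) + 28/137) = -12*(277/((327*I*√29/29)) + 28/137) = -12*(277*(-I*√29/327) + 28/137) = -12*(-277*I*√29/327 + 28/137) = -12*(28/137 - 277*I*√29/327) = -336/137 + 1108*I*√29/109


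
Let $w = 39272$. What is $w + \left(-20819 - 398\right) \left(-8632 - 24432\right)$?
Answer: $701558160$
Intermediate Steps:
$w + \left(-20819 - 398\right) \left(-8632 - 24432\right) = 39272 + \left(-20819 - 398\right) \left(-8632 - 24432\right) = 39272 - -701518888 = 39272 + 701518888 = 701558160$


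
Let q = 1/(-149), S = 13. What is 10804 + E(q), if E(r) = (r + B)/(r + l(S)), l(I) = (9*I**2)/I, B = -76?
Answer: 188324003/17432 ≈ 10803.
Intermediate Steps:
q = -1/149 ≈ -0.0067114
l(I) = 9*I
E(r) = (-76 + r)/(117 + r) (E(r) = (r - 76)/(r + 9*13) = (-76 + r)/(r + 117) = (-76 + r)/(117 + r))
10804 + E(q) = 10804 + (-76 - 1/149)/(117 - 1/149) = 10804 - 11325/149/(17432/149) = 10804 + (149/17432)*(-11325/149) = 10804 - 11325/17432 = 188324003/17432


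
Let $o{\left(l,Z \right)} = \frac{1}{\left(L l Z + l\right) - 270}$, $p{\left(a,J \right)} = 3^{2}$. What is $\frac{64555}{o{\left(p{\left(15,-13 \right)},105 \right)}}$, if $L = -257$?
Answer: $-15694998930$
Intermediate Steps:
$p{\left(a,J \right)} = 9$
$o{\left(l,Z \right)} = \frac{1}{-270 + l - 257 Z l}$ ($o{\left(l,Z \right)} = \frac{1}{\left(- 257 l Z + l\right) - 270} = \frac{1}{\left(- 257 Z l + l\right) - 270} = \frac{1}{\left(l - 257 Z l\right) - 270} = \frac{1}{-270 + l - 257 Z l}$)
$\frac{64555}{o{\left(p{\left(15,-13 \right)},105 \right)}} = \frac{64555}{\left(-1\right) \frac{1}{270 - 9 + 257 \cdot 105 \cdot 9}} = \frac{64555}{\left(-1\right) \frac{1}{270 - 9 + 242865}} = \frac{64555}{\left(-1\right) \frac{1}{243126}} = \frac{64555}{- \frac{1}{243126}} = 64555 \left(-243126\right) = -15694998930$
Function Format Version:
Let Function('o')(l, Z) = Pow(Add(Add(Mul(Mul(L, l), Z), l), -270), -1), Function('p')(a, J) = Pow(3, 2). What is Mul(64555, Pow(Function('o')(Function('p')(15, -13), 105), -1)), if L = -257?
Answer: -15694998930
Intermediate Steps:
Function('p')(a, J) = 9
Function('o')(l, Z) = Pow(Add(-270, l, Mul(-257, Z, l)), -1) (Function('o')(l, Z) = Pow(Add(Add(Mul(Mul(-257, l), Z), l), -270), -1) = Pow(Add(Add(Mul(-257, Z, l), l), -270), -1) = Pow(Add(Add(l, Mul(-257, Z, l)), -270), -1) = Pow(Add(-270, l, Mul(-257, Z, l)), -1))
Mul(64555, Pow(Function('o')(Function('p')(15, -13), 105), -1)) = Mul(64555, Pow(Mul(-1, Pow(Add(270, Mul(-1, 9), Mul(257, 105, 9)), -1)), -1)) = Mul(64555, Pow(Mul(-1, Pow(Add(270, -9, 242865), -1)), -1)) = Mul(64555, Pow(Mul(-1, Pow(243126, -1)), -1)) = Mul(64555, Pow(Mul(-1, Rational(1, 243126)), -1)) = Mul(64555, Pow(Rational(-1, 243126), -1)) = Mul(64555, -243126) = -15694998930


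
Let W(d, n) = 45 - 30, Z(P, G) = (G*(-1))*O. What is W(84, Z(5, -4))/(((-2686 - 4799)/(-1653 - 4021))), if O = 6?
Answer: 5674/499 ≈ 11.371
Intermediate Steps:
Z(P, G) = -6*G (Z(P, G) = (G*(-1))*6 = -G*6 = -6*G)
W(d, n) = 15
W(84, Z(5, -4))/(((-2686 - 4799)/(-1653 - 4021))) = 15/(((-2686 - 4799)/(-1653 - 4021))) = 15/((-7485/(-5674))) = 15/((-7485*(-1/5674))) = 15/(7485/5674) = 15*(5674/7485) = 5674/499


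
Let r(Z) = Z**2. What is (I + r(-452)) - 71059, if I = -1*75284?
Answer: 57961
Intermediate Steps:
I = -75284
(I + r(-452)) - 71059 = (-75284 + (-452)**2) - 71059 = (-75284 + 204304) - 71059 = 129020 - 71059 = 57961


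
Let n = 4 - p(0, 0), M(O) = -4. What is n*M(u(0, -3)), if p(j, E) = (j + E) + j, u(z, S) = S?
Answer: -16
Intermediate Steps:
p(j, E) = E + 2*j (p(j, E) = (E + j) + j = E + 2*j)
n = 4 (n = 4 - (0 + 2*0) = 4 - (0 + 0) = 4 - 1*0 = 4 + 0 = 4)
n*M(u(0, -3)) = 4*(-4) = -16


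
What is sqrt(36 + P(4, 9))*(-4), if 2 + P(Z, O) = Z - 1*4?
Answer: -4*sqrt(34) ≈ -23.324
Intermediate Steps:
P(Z, O) = -6 + Z (P(Z, O) = -2 + (Z - 1*4) = -2 + (Z - 4) = -2 + (-4 + Z) = -6 + Z)
sqrt(36 + P(4, 9))*(-4) = sqrt(36 + (-6 + 4))*(-4) = sqrt(36 - 2)*(-4) = sqrt(34)*(-4) = -4*sqrt(34)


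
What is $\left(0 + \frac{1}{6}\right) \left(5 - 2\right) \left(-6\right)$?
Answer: $-3$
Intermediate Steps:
$\left(0 + \frac{1}{6}\right) \left(5 - 2\right) \left(-6\right) = \frac{1}{6} \cdot 3 \left(-6\right) = \frac{1}{2} \left(-6\right) = -3$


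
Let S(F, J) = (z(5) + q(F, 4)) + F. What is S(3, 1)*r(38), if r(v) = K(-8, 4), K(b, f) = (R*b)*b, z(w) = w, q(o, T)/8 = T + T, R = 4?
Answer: 18432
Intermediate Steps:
q(o, T) = 16*T (q(o, T) = 8*(T + T) = 8*(2*T) = 16*T)
K(b, f) = 4*b² (K(b, f) = (4*b)*b = 4*b²)
r(v) = 256 (r(v) = 4*(-8)² = 4*64 = 256)
S(F, J) = 69 + F (S(F, J) = (5 + 16*4) + F = (5 + 64) + F = 69 + F)
S(3, 1)*r(38) = (69 + 3)*256 = 72*256 = 18432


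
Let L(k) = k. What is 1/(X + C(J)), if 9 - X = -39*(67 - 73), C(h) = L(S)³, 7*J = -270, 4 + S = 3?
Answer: -1/226 ≈ -0.0044248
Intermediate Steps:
S = -1 (S = -4 + 3 = -1)
J = -270/7 (J = (⅐)*(-270) = -270/7 ≈ -38.571)
C(h) = -1 (C(h) = (-1)³ = -1)
X = -225 (X = 9 - (-39)*(67 - 73) = 9 - (-39)*(-6) = 9 - 1*234 = 9 - 234 = -225)
1/(X + C(J)) = 1/(-225 - 1) = 1/(-226) = -1/226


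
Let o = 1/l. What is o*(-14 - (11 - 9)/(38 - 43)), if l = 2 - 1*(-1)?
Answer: -68/15 ≈ -4.5333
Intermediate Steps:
l = 3 (l = 2 + 1 = 3)
o = ⅓ (o = 1/3 = ⅓ ≈ 0.33333)
o*(-14 - (11 - 9)/(38 - 43)) = (-14 - (11 - 9)/(38 - 43))/3 = (-14 - 2/(-5))/3 = (-14 - 2*(-1)/5)/3 = (-14 - 1*(-⅖))/3 = (-14 + ⅖)/3 = (⅓)*(-68/5) = -68/15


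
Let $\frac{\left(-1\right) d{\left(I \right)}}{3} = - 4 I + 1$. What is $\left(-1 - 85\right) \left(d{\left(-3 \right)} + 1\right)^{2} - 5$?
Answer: $-124189$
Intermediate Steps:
$d{\left(I \right)} = -3 + 12 I$ ($d{\left(I \right)} = - 3 \left(- 4 I + 1\right) = - 3 \left(1 - 4 I\right) = -3 + 12 I$)
$\left(-1 - 85\right) \left(d{\left(-3 \right)} + 1\right)^{2} - 5 = \left(-1 - 85\right) \left(\left(-3 + 12 \left(-3\right)\right) + 1\right)^{2} - 5 = \left(-1 - 85\right) \left(\left(-3 - 36\right) + 1\right)^{2} - 5 = - 86 \left(-39 + 1\right)^{2} - 5 = - 86 \left(-38\right)^{2} - 5 = \left(-86\right) 1444 - 5 = -124184 - 5 = -124189$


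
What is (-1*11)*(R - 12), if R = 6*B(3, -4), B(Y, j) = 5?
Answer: -198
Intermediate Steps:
R = 30 (R = 6*5 = 30)
(-1*11)*(R - 12) = (-1*11)*(30 - 12) = -11*18 = -198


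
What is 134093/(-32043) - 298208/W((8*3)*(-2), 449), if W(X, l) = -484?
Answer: 215694953/352473 ≈ 611.95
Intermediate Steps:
134093/(-32043) - 298208/W((8*3)*(-2), 449) = 134093/(-32043) - 298208/(-484) = 134093*(-1/32043) - 298208*(-1/484) = -134093/32043 + 74552/121 = 215694953/352473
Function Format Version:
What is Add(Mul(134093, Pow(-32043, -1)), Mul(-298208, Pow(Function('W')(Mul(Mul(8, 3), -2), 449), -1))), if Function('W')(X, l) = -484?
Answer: Rational(215694953, 352473) ≈ 611.95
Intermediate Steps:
Add(Mul(134093, Pow(-32043, -1)), Mul(-298208, Pow(Function('W')(Mul(Mul(8, 3), -2), 449), -1))) = Add(Mul(134093, Pow(-32043, -1)), Mul(-298208, Pow(-484, -1))) = Add(Mul(134093, Rational(-1, 32043)), Mul(-298208, Rational(-1, 484))) = Add(Rational(-134093, 32043), Rational(74552, 121)) = Rational(215694953, 352473)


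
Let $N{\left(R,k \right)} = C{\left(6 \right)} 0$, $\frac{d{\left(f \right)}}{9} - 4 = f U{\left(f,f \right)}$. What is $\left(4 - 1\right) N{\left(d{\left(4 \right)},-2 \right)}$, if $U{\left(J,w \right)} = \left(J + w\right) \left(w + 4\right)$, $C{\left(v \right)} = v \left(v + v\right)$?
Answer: $0$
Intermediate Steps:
$C{\left(v \right)} = 2 v^{2}$ ($C{\left(v \right)} = v 2 v = 2 v^{2}$)
$U{\left(J,w \right)} = \left(4 + w\right) \left(J + w\right)$ ($U{\left(J,w \right)} = \left(J + w\right) \left(4 + w\right) = \left(4 + w\right) \left(J + w\right)$)
$d{\left(f \right)} = 36 + 9 f \left(2 f^{2} + 8 f\right)$ ($d{\left(f \right)} = 36 + 9 f \left(f^{2} + 4 f + 4 f + f f\right) = 36 + 9 f \left(f^{2} + 4 f + 4 f + f^{2}\right) = 36 + 9 f \left(2 f^{2} + 8 f\right)$)
$N{\left(R,k \right)} = 0$ ($N{\left(R,k \right)} = 2 \cdot 6^{2} \cdot 0 = 2 \cdot 36 \cdot 0 = 72 \cdot 0 = 0$)
$\left(4 - 1\right) N{\left(d{\left(4 \right)},-2 \right)} = \left(4 - 1\right) 0 = 3 \cdot 0 = 0$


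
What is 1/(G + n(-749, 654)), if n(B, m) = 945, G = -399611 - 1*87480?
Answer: -1/486146 ≈ -2.0570e-6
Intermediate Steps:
G = -487091 (G = -399611 - 87480 = -487091)
1/(G + n(-749, 654)) = 1/(-487091 + 945) = 1/(-486146) = -1/486146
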